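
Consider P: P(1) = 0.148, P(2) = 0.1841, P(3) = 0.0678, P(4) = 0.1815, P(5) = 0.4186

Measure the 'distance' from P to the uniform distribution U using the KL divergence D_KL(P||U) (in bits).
0.2285 bits

U(i) = 1/5 for all i

D_KL(P||U) = Σ P(x) log₂(P(x) / (1/5))
           = Σ P(x) log₂(P(x)) + log₂(5)
           = log₂(5) - H(P)

H(P) = -Σ P(x) log₂(P(x)):
  -P(1)·log₂(P(1)) = -(0.148)·log₂(0.148) = 0.40794
  -P(2)·log₂(P(2)) = -(0.1841)·log₂(0.1841) = 0.44947
  -P(3)·log₂(P(3)) = -(0.0678)·log₂(0.0678) = 0.26324
  -P(4)·log₂(P(4)) = -(0.1815)·log₂(0.1815) = 0.44685
  -P(5)·log₂(P(5)) = -(0.4186)·log₂(0.4186) = 0.52591
H(P) = 0.40794 + 0.44947 + 0.26324 + 0.44685 + 0.52591 = 2.09341 bits

log₂(5) = 2.32193 bits

D_KL(P||U) = 2.32193 - 2.09341 = 0.22852 ≈ 0.2285 bits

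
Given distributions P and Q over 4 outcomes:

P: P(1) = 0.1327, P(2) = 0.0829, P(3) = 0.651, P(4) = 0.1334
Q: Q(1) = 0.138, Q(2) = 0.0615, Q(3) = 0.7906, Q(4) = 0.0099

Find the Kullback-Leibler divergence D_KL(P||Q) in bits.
0.3463 bits

D_KL(P||Q) = Σ P(x) log₂(P(x)/Q(x))

Computing term by term:
  P(1)·log₂(P(1)/Q(1)) = 0.1327·log₂(0.1327/0.138) = -0.00750
  P(2)·log₂(P(2)/Q(2)) = 0.0829·log₂(0.0829/0.0615) = 0.03571
  P(3)·log₂(P(3)/Q(3)) = 0.651·log₂(0.651/0.7906) = -0.18247
  P(4)·log₂(P(4)/Q(4)) = 0.1334·log₂(0.1334/0.0099) = 0.50054

D_KL(P||Q) = -0.00750 + 0.03571 - 0.18247 + 0.50054 = 0.34628 ≈ 0.3463 bits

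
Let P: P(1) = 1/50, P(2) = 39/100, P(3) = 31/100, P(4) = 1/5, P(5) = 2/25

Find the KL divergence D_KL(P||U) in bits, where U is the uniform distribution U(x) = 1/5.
0.3996 bits

U(i) = 1/5 for all i

D_KL(P||U) = Σ P(x) log₂(P(x) / (1/5))
           = Σ P(x) log₂(P(x)) + log₂(5)
           = log₂(5) - H(P)

H(P) = -Σ P(x) log₂(P(x)):
  -P(1)·log₂(P(1)) = -(1/50)·log₂(1/50) = 0.11288
  -P(2)·log₂(P(2)) = -(39/100)·log₂(39/100) = 0.52980
  -P(3)·log₂(P(3)) = -(31/100)·log₂(31/100) = 0.52379
  -P(4)·log₂(P(4)) = -(1/5)·log₂(1/5) = 0.46439
  -P(5)·log₂(P(5)) = -(2/25)·log₂(2/25) = 0.29151
H(P) = 0.11288 + 0.52980 + 0.52379 + 0.46439 + 0.29151 = 1.92237 bits

log₂(5) = 2.32193 bits

D_KL(P||U) = 2.32193 - 1.92237 = 0.39956 ≈ 0.3996 bits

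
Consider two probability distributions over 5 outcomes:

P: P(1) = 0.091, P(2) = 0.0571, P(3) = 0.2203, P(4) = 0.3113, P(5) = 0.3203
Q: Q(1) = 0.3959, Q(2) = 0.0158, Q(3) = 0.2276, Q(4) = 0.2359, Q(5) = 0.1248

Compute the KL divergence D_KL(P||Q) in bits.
0.4626 bits

D_KL(P||Q) = Σ P(x) log₂(P(x)/Q(x))

Computing term by term:
  P(1)·log₂(P(1)/Q(1)) = 0.091·log₂(0.091/0.3959) = -0.19303
  P(2)·log₂(P(2)/Q(2)) = 0.0571·log₂(0.0571/0.0158) = 0.10584
  P(3)·log₂(P(3)/Q(3)) = 0.2203·log₂(0.2203/0.2276) = -0.01036
  P(4)·log₂(P(4)/Q(4)) = 0.3113·log₂(0.3113/0.2359) = 0.12456
  P(5)·log₂(P(5)/Q(5)) = 0.3203·log₂(0.3203/0.1248) = 0.43555

D_KL(P||Q) = -0.19303 + 0.10584 - 0.01036 + 0.12456 + 0.43555 = 0.46256 ≈ 0.4626 bits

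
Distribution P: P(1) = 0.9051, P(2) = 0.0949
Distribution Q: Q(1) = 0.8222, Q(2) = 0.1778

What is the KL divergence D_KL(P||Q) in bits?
0.0395 bits

D_KL(P||Q) = Σ P(x) log₂(P(x)/Q(x))

Computing term by term:
  P(1)·log₂(P(1)/Q(1)) = 0.9051·log₂(0.9051/0.8222) = 0.12544
  P(2)·log₂(P(2)/Q(2)) = 0.0949·log₂(0.0949/0.1778) = -0.08596

D_KL(P||Q) = 0.12544 - 0.08596 = 0.03948 ≈ 0.0395 bits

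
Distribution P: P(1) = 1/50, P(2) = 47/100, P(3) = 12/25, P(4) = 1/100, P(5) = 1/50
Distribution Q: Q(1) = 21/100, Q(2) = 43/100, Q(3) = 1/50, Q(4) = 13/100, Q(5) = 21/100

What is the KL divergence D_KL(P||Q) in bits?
2.0884 bits

D_KL(P||Q) = Σ P(x) log₂(P(x)/Q(x))

Computing term by term:
  P(1)·log₂(P(1)/Q(1)) = (1/50)·log₂((1/50)/(21/100)) = -0.06785
  P(2)·log₂(P(2)/Q(2)) = (47/100)·log₂((47/100)/(43/100)) = 0.06031
  P(3)·log₂(P(3)/Q(3)) = (12/25)·log₂((12/25)/(1/50)) = 2.20078
  P(4)·log₂(P(4)/Q(4)) = (1/100)·log₂((1/100)/(13/100)) = -0.03700
  P(5)·log₂(P(5)/Q(5)) = (1/50)·log₂((1/50)/(21/100)) = -0.06785

D_KL(P||Q) = -0.06785 + 0.06031 + 2.20078 - 0.03700 - 0.06785 = 2.08839 ≈ 2.0884 bits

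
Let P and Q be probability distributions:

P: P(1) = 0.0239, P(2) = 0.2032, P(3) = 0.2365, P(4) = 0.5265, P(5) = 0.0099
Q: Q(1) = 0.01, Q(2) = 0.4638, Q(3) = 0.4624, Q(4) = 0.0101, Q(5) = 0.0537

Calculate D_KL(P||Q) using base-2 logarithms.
2.5384 bits

D_KL(P||Q) = Σ P(x) log₂(P(x)/Q(x))

Computing term by term:
  P(1)·log₂(P(1)/Q(1)) = 0.0239·log₂(0.0239/0.01) = 0.03004
  P(2)·log₂(P(2)/Q(2)) = 0.2032·log₂(0.2032/0.4638) = -0.24193
  P(3)·log₂(P(3)/Q(3)) = 0.2365·log₂(0.2365/0.4624) = -0.22877
  P(4)·log₂(P(4)/Q(4)) = 0.5265·log₂(0.5265/0.0101) = 3.00316
  P(5)·log₂(P(5)/Q(5)) = 0.0099·log₂(0.0099/0.0537) = -0.02415

D_KL(P||Q) = 0.03004 - 0.24193 - 0.22877 + 3.00316 - 0.02415 = 2.53835 ≈ 2.5384 bits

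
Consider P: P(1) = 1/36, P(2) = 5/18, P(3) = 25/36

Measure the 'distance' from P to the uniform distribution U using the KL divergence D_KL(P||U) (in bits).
0.5627 bits

U(i) = 1/3 for all i

D_KL(P||U) = Σ P(x) log₂(P(x) / (1/3))
           = Σ P(x) log₂(P(x)) + log₂(3)
           = log₂(3) - H(P)

H(P) = -Σ P(x) log₂(P(x)):
  -P(1)·log₂(P(1)) = -(1/36)·log₂(1/36) = 0.14361
  -P(2)·log₂(P(2)) = -(5/18)·log₂(5/18) = 0.51333
  -P(3)·log₂(P(3)) = -(25/36)·log₂(25/36) = 0.36533
H(P) = 0.14361 + 0.51333 + 0.36533 = 1.02227 bits

log₂(3) = 1.58496 bits

D_KL(P||U) = 1.58496 - 1.02227 = 0.56269 ≈ 0.5627 bits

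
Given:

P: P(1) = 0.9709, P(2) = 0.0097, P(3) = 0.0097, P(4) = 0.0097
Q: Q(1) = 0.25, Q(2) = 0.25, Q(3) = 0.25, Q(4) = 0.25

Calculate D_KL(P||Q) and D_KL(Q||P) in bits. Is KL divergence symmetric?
D_KL(P||Q) = 1.7640 bits, D_KL(Q||P) = 3.0265 bits. No, KL divergence is not symmetric.

D_KL(P||Q) = Σ P(x) log₂(P(x)/Q(x))

Computing term by term:
  P(1)·log₂(P(1)/Q(1)) = 0.9709·log₂(0.9709/0.25) = 1.90043
  P(2)·log₂(P(2)/Q(2)) = 0.0097·log₂(0.0097/0.25) = -0.04547
  P(3)·log₂(P(3)/Q(3)) = 0.0097·log₂(0.0097/0.25) = -0.04547
  P(4)·log₂(P(4)/Q(4)) = 0.0097·log₂(0.0097/0.25) = -0.04547

D_KL(P||Q) = 1.90043 - 0.04547 - 0.04547 - 0.04547 = 1.76402 ≈ 1.7640 bits

D_KL(Q||P) = Σ Q(x) log₂(Q(x)/P(x))

Computing term by term:
  Q(1)·log₂(Q(1)/P(1)) = 0.25·log₂(0.25/0.9709) = -0.48935
  Q(2)·log₂(Q(2)/P(2)) = 0.25·log₂(0.25/0.0097) = 1.17195
  Q(3)·log₂(Q(3)/P(3)) = 0.25·log₂(0.25/0.0097) = 1.17195
  Q(4)·log₂(Q(4)/P(4)) = 0.25·log₂(0.25/0.0097) = 1.17195

D_KL(Q||P) = -0.48935 + 1.17195 + 1.17195 + 1.17195 = 3.02650 ≈ 3.0265 bits

These are NOT equal (difference: 1.2625 bits). KL divergence is asymmetric: D_KL(P||Q) ≠ D_KL(Q||P) in general.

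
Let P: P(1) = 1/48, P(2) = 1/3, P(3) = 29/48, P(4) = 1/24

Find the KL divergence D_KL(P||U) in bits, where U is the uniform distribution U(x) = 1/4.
0.7251 bits

U(i) = 1/4 for all i

D_KL(P||U) = Σ P(x) log₂(P(x) / (1/4))
           = Σ P(x) log₂(P(x)) + log₂(4)
           = log₂(4) - H(P)

H(P) = -Σ P(x) log₂(P(x)):
  -P(1)·log₂(P(1)) = -(1/48)·log₂(1/48) = 0.11635
  -P(2)·log₂(P(2)) = -(1/3)·log₂(1/3) = 0.52832
  -P(3)·log₂(P(3)) = -(29/48)·log₂(29/48) = 0.43922
  -P(4)·log₂(P(4)) = -(1/24)·log₂(1/24) = 0.19104
H(P) = 0.11635 + 0.52832 + 0.43922 + 0.19104 = 1.27493 bits

log₂(4) = 2.00000 bits

D_KL(P||U) = 2.00000 - 1.27493 = 0.72507 ≈ 0.7251 bits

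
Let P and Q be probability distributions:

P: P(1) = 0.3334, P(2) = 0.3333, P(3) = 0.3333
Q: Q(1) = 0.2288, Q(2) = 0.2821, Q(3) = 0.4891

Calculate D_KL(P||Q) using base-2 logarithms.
0.0769 bits

D_KL(P||Q) = Σ P(x) log₂(P(x)/Q(x))

Computing term by term:
  P(1)·log₂(P(1)/Q(1)) = 0.3334·log₂(0.3334/0.2288) = 0.18109
  P(2)·log₂(P(2)/Q(2)) = 0.3333·log₂(0.3333/0.2821) = 0.08020
  P(3)·log₂(P(3)/Q(3)) = 0.3333·log₂(0.3333/0.4891) = -0.18442

D_KL(P||Q) = 0.18109 + 0.08020 - 0.18442 = 0.07687 ≈ 0.0769 bits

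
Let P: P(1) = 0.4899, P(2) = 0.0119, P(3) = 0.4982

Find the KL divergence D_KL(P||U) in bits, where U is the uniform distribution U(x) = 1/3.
0.5038 bits

U(i) = 1/3 for all i

D_KL(P||U) = Σ P(x) log₂(P(x) / (1/3))
           = Σ P(x) log₂(P(x)) + log₂(3)
           = log₂(3) - H(P)

H(P) = -Σ P(x) log₂(P(x)):
  -P(1)·log₂(P(1)) = -(0.4899)·log₂(0.4899) = 0.50432
  -P(2)·log₂(P(2)) = -(0.0119)·log₂(0.0119) = 0.07608
  -P(3)·log₂(P(3)) = -(0.4982)·log₂(0.4982) = 0.50079
H(P) = 0.50432 + 0.07608 + 0.50079 = 1.08119 bits

log₂(3) = 1.58496 bits

D_KL(P||U) = 1.58496 - 1.08119 = 0.50377 ≈ 0.5038 bits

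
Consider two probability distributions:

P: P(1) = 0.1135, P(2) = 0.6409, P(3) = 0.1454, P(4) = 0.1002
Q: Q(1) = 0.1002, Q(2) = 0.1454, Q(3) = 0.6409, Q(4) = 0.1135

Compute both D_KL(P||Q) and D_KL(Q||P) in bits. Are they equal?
D_KL(P||Q) = 1.0628 bits, D_KL(Q||P) = 1.0628 bits. Yes, in this case they are equal (although KL divergence is not symmetric in general).

D_KL(P||Q) = Σ P(x) log₂(P(x)/Q(x))

Computing term by term:
  P(1)·log₂(P(1)/Q(1)) = 0.1135·log₂(0.1135/0.1002) = 0.02041
  P(2)·log₂(P(2)/Q(2)) = 0.6409·log₂(0.6409/0.1454) = 1.37157
  P(3)·log₂(P(3)/Q(3)) = 0.1454·log₂(0.1454/0.6409) = -0.31117
  P(4)·log₂(P(4)/Q(4)) = 0.1002·log₂(0.1002/0.1135) = -0.01802

D_KL(P||Q) = 0.02041 + 1.37157 - 0.31117 - 0.01802 = 1.06279 ≈ 1.0628 bits

D_KL(Q||P) = Σ Q(x) log₂(Q(x)/P(x))

Computing term by term:
  Q(1)·log₂(Q(1)/P(1)) = 0.1002·log₂(0.1002/0.1135) = -0.01802
  Q(2)·log₂(Q(2)/P(2)) = 0.1454·log₂(0.1454/0.6409) = -0.31117
  Q(3)·log₂(Q(3)/P(3)) = 0.6409·log₂(0.6409/0.1454) = 1.37157
  Q(4)·log₂(Q(4)/P(4)) = 0.1135·log₂(0.1135/0.1002) = 0.02041

D_KL(Q||P) = -0.01802 - 0.31117 + 1.37157 + 0.02041 = 1.06279 ≈ 1.0628 bits

These ARE equal here. Q is P with outcomes relabeled (Q(1) = P(4), Q(2) = P(3), Q(3) = P(2), Q(4) = P(1)) by a relabeling that is its own inverse, so the two sums contain exactly the same terms in a different order. This is a special case — KL divergence is not symmetric in general: D_KL(P||Q) ≠ D_KL(Q||P) for most P, Q.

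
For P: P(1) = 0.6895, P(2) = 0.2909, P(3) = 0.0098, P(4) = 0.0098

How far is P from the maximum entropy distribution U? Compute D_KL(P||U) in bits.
0.9812 bits

U(i) = 1/4 for all i

D_KL(P||U) = Σ P(x) log₂(P(x) / (1/4))
           = Σ P(x) log₂(P(x)) + log₂(4)
           = log₂(4) - H(P)

H(P) = -Σ P(x) log₂(P(x)):
  -P(1)·log₂(P(1)) = -(0.6895)·log₂(0.6895) = 0.36983
  -P(2)·log₂(P(2)) = -(0.2909)·log₂(0.2909) = 0.51821
  -P(3)·log₂(P(3)) = -(0.0098)·log₂(0.0098) = 0.06540
  -P(4)·log₂(P(4)) = -(0.0098)·log₂(0.0098) = 0.06540
H(P) = 0.36983 + 0.51821 + 0.06540 + 0.06540 = 1.01884 bits

log₂(4) = 2.00000 bits

D_KL(P||U) = 2.00000 - 1.01884 = 0.98116 ≈ 0.9812 bits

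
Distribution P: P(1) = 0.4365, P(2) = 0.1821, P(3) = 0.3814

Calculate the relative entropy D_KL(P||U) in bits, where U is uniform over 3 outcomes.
0.0851 bits

U(i) = 1/3 for all i

D_KL(P||U) = Σ P(x) log₂(P(x) / (1/3))
           = Σ P(x) log₂(P(x)) + log₂(3)
           = log₂(3) - H(P)

H(P) = -Σ P(x) log₂(P(x)):
  -P(1)·log₂(P(1)) = -(0.4365)·log₂(0.4365) = 0.52203
  -P(2)·log₂(P(2)) = -(0.1821)·log₂(0.1821) = 0.44746
  -P(3)·log₂(P(3)) = -(0.3814)·log₂(0.3814) = 0.53038
H(P) = 0.52203 + 0.44746 + 0.53038 = 1.49987 bits

log₂(3) = 1.58496 bits

D_KL(P||U) = 1.58496 - 1.49987 = 0.08509 ≈ 0.0851 bits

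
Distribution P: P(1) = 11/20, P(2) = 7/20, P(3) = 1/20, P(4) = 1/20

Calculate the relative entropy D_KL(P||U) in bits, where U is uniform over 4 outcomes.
0.5633 bits

U(i) = 1/4 for all i

D_KL(P||U) = Σ P(x) log₂(P(x) / (1/4))
           = Σ P(x) log₂(P(x)) + log₂(4)
           = log₂(4) - H(P)

H(P) = -Σ P(x) log₂(P(x)):
  -P(1)·log₂(P(1)) = -(11/20)·log₂(11/20) = 0.47437
  -P(2)·log₂(P(2)) = -(7/20)·log₂(7/20) = 0.53010
  -P(3)·log₂(P(3)) = -(1/20)·log₂(1/20) = 0.21610
  -P(4)·log₂(P(4)) = -(1/20)·log₂(1/20) = 0.21610
H(P) = 0.47437 + 0.53010 + 0.21610 + 0.21610 = 1.43667 bits

log₂(4) = 2.00000 bits

D_KL(P||U) = 2.00000 - 1.43667 = 0.56333 ≈ 0.5633 bits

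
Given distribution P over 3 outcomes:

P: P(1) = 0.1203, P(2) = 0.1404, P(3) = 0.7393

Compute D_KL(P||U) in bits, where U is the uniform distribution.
0.4976 bits

U(i) = 1/3 for all i

D_KL(P||U) = Σ P(x) log₂(P(x) / (1/3))
           = Σ P(x) log₂(P(x)) + log₂(3)
           = log₂(3) - H(P)

H(P) = -Σ P(x) log₂(P(x)):
  -P(1)·log₂(P(1)) = -(0.1203)·log₂(0.1203) = 0.36755
  -P(2)·log₂(P(2)) = -(0.1404)·log₂(0.1404) = 0.39767
  -P(3)·log₂(P(3)) = -(0.7393)·log₂(0.7393) = 0.32216
H(P) = 0.36755 + 0.39767 + 0.32216 = 1.08738 bits

log₂(3) = 1.58496 bits

D_KL(P||U) = 1.58496 - 1.08738 = 0.49758 ≈ 0.4976 bits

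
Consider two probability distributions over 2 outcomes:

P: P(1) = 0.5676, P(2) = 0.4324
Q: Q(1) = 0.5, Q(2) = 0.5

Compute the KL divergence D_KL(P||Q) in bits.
0.0132 bits

D_KL(P||Q) = Σ P(x) log₂(P(x)/Q(x))

Computing term by term:
  P(1)·log₂(P(1)/Q(1)) = 0.5676·log₂(0.5676/0.5) = 0.10384
  P(2)·log₂(P(2)/Q(2)) = 0.4324·log₂(0.4324/0.5) = -0.09061

D_KL(P||Q) = 0.10384 - 0.09061 = 0.01323 ≈ 0.0132 bits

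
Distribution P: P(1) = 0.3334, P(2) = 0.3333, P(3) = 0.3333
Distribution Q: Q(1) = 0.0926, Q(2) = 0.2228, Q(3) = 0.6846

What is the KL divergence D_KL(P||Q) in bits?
0.4637 bits

D_KL(P||Q) = Σ P(x) log₂(P(x)/Q(x))

Computing term by term:
  P(1)·log₂(P(1)/Q(1)) = 0.3334·log₂(0.3334/0.0926) = 0.61618
  P(2)·log₂(P(2)/Q(2)) = 0.3333·log₂(0.3333/0.2228) = 0.19367
  P(3)·log₂(P(3)/Q(3)) = 0.3333·log₂(0.3333/0.6846) = -0.34611

D_KL(P||Q) = 0.61618 + 0.19367 - 0.34611 = 0.46374 ≈ 0.4637 bits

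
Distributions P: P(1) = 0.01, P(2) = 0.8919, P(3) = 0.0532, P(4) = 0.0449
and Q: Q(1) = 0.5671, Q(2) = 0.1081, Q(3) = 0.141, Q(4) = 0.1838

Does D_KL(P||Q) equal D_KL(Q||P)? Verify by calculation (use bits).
D_KL(P||Q) = 2.4910 bits, D_KL(Q||P) = 3.5466 bits. No — D_KL(P||Q) ≠ D_KL(Q||P) for this pair.

D_KL(P||Q) = Σ P(x) log₂(P(x)/Q(x))

Computing term by term:
  P(1)·log₂(P(1)/Q(1)) = 0.01·log₂(0.01/0.5671) = -0.05826
  P(2)·log₂(P(2)/Q(2)) = 0.8919·log₂(0.8919/0.1081) = 2.71540
  P(3)·log₂(P(3)/Q(3)) = 0.0532·log₂(0.0532/0.141) = -0.07481
  P(4)·log₂(P(4)/Q(4)) = 0.0449·log₂(0.0449/0.1838) = -0.09130

D_KL(P||Q) = -0.05826 + 2.71540 - 0.07481 - 0.09130 = 2.49103 ≈ 2.4910 bits

D_KL(Q||P) = Σ Q(x) log₂(Q(x)/P(x))

Computing term by term:
  Q(1)·log₂(Q(1)/P(1)) = 0.5671·log₂(0.5671/0.01) = 3.30366
  Q(2)·log₂(Q(2)/P(2)) = 0.1081·log₂(0.1081/0.8919) = -0.32911
  Q(3)·log₂(Q(3)/P(3)) = 0.141·log₂(0.141/0.0532) = 0.19827
  Q(4)·log₂(Q(4)/P(4)) = 0.1838·log₂(0.1838/0.0449) = 0.37373

D_KL(Q||P) = 3.30366 - 0.32911 + 0.19827 + 0.37373 = 3.54655 ≈ 3.5466 bits

These are NOT equal (difference: 1.0556 bits). KL divergence is asymmetric: D_KL(P||Q) ≠ D_KL(Q||P) in general.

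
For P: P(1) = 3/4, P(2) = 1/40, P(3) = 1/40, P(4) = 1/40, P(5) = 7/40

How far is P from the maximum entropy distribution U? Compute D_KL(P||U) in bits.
1.1715 bits

U(i) = 1/5 for all i

D_KL(P||U) = Σ P(x) log₂(P(x) / (1/5))
           = Σ P(x) log₂(P(x)) + log₂(5)
           = log₂(5) - H(P)

H(P) = -Σ P(x) log₂(P(x)):
  -P(1)·log₂(P(1)) = -(3/4)·log₂(3/4) = 0.31128
  -P(2)·log₂(P(2)) = -(1/40)·log₂(1/40) = 0.13305
  -P(3)·log₂(P(3)) = -(1/40)·log₂(1/40) = 0.13305
  -P(4)·log₂(P(4)) = -(1/40)·log₂(1/40) = 0.13305
  -P(5)·log₂(P(5)) = -(7/40)·log₂(7/40) = 0.44005
H(P) = 0.31128 + 0.13305 + 0.13305 + 0.13305 + 0.44005 = 1.15048 bits

log₂(5) = 2.32193 bits

D_KL(P||U) = 2.32193 - 1.15048 = 1.17145 ≈ 1.1715 bits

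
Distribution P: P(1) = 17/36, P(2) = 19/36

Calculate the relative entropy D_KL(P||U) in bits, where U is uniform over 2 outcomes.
0.0022 bits

U(i) = 1/2 for all i

D_KL(P||U) = Σ P(x) log₂(P(x) / (1/2))
           = Σ P(x) log₂(P(x)) + log₂(2)
           = log₂(2) - H(P)

H(P) = -Σ P(x) log₂(P(x)):
  -P(1)·log₂(P(1)) = -(17/36)·log₂(17/36) = 0.51116
  -P(2)·log₂(P(2)) = -(19/36)·log₂(19/36) = 0.48661
H(P) = 0.51116 + 0.48661 = 0.99777 bits

log₂(2) = 1.00000 bits

D_KL(P||U) = 1.00000 - 0.99777 = 0.00223 ≈ 0.0022 bits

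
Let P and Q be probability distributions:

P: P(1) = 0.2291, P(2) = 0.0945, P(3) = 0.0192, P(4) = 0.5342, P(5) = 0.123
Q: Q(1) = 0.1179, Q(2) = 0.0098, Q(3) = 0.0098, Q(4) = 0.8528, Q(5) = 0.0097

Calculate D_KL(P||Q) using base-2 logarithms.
0.6374 bits

D_KL(P||Q) = Σ P(x) log₂(P(x)/Q(x))

Computing term by term:
  P(1)·log₂(P(1)/Q(1)) = 0.2291·log₂(0.2291/0.1179) = 0.21957
  P(2)·log₂(P(2)/Q(2)) = 0.0945·log₂(0.0945/0.0098) = 0.30896
  P(3)·log₂(P(3)/Q(3)) = 0.0192·log₂(0.0192/0.0098) = 0.01863
  P(4)·log₂(P(4)/Q(4)) = 0.5342·log₂(0.5342/0.8528) = -0.36049
  P(5)·log₂(P(5)/Q(5)) = 0.123·log₂(0.123/0.0097) = 0.45074

D_KL(P||Q) = 0.21957 + 0.30896 + 0.01863 - 0.36049 + 0.45074 = 0.63741 ≈ 0.6374 bits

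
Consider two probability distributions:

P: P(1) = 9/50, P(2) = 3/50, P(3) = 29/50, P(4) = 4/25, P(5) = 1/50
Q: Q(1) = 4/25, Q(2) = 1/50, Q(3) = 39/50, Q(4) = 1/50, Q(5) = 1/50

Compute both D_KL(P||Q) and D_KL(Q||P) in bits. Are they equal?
D_KL(P||Q) = 0.3578 bits, D_KL(Q||P) = 0.2145 bits. No, they are not equal.

D_KL(P||Q) = Σ P(x) log₂(P(x)/Q(x))

Computing term by term:
  P(1)·log₂(P(1)/Q(1)) = (9/50)·log₂((9/50)/(4/25)) = 0.03059
  P(2)·log₂(P(2)/Q(2)) = (3/50)·log₂((3/50)/(1/50)) = 0.09510
  P(3)·log₂(P(3)/Q(3)) = (29/50)·log₂((29/50)/(39/50)) = -0.24790
  P(4)·log₂(P(4)/Q(4)) = (4/25)·log₂((4/25)/(1/50)) = 0.48000
  P(5)·log₂(P(5)/Q(5)) = (1/50)·log₂((1/50)/(1/50)) = 0.00000

D_KL(P||Q) = 0.03059 + 0.09510 - 0.24790 + 0.48000 + 0.00000 = 0.35779 ≈ 0.3578 bits

D_KL(Q||P) = Σ Q(x) log₂(Q(x)/P(x))

Computing term by term:
  Q(1)·log₂(Q(1)/P(1)) = (4/25)·log₂((4/25)/(9/50)) = -0.02719
  Q(2)·log₂(Q(2)/P(2)) = (1/50)·log₂((1/50)/(3/50)) = -0.03170
  Q(3)·log₂(Q(3)/P(3)) = (39/50)·log₂((39/50)/(29/50)) = 0.33339
  Q(4)·log₂(Q(4)/P(4)) = (1/50)·log₂((1/50)/(4/25)) = -0.06000
  Q(5)·log₂(Q(5)/P(5)) = (1/50)·log₂((1/50)/(1/50)) = 0.00000

D_KL(Q||P) = -0.02719 - 0.03170 + 0.33339 - 0.06000 + 0.00000 = 0.21450 ≈ 0.2145 bits

These are NOT equal (difference: 0.1433 bits). KL divergence is asymmetric: D_KL(P||Q) ≠ D_KL(Q||P) in general.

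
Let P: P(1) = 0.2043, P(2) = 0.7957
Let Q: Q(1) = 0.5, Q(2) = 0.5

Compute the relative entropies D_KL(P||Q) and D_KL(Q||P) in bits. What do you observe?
D_KL(P||Q) = 0.2696 bits, D_KL(Q||P) = 0.3105 bits. The two directions give different values (D_KL(Q||P) exceeds D_KL(P||Q) by 0.0409 bits): KL divergence is asymmetric.

D_KL(P||Q) = Σ P(x) log₂(P(x)/Q(x))

Computing term by term:
  P(1)·log₂(P(1)/Q(1)) = 0.2043·log₂(0.2043/0.5) = -0.26380
  P(2)·log₂(P(2)/Q(2)) = 0.7957·log₂(0.7957/0.5) = 0.53335

D_KL(P||Q) = -0.26380 + 0.53335 = 0.26955 ≈ 0.2696 bits

D_KL(Q||P) = Σ Q(x) log₂(Q(x)/P(x))

Computing term by term:
  Q(1)·log₂(Q(1)/P(1)) = 0.5·log₂(0.5/0.2043) = 0.64562
  Q(2)·log₂(Q(2)/P(2)) = 0.5·log₂(0.5/0.7957) = -0.33515

D_KL(Q||P) = 0.64562 - 0.33515 = 0.31047 ≈ 0.3105 bits

These are NOT equal (difference: 0.0409 bits). KL divergence is asymmetric: D_KL(P||Q) ≠ D_KL(Q||P) in general.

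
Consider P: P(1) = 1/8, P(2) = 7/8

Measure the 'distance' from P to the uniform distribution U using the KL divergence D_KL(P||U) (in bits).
0.4564 bits

U(i) = 1/2 for all i

D_KL(P||U) = Σ P(x) log₂(P(x) / (1/2))
           = Σ P(x) log₂(P(x)) + log₂(2)
           = log₂(2) - H(P)

H(P) = -Σ P(x) log₂(P(x)):
  -P(1)·log₂(P(1)) = -(1/8)·log₂(1/8) = 0.37500
  -P(2)·log₂(P(2)) = -(7/8)·log₂(7/8) = 0.16856
H(P) = 0.37500 + 0.16856 = 0.54356 bits

log₂(2) = 1.00000 bits

D_KL(P||U) = 1.00000 - 0.54356 = 0.45644 ≈ 0.4564 bits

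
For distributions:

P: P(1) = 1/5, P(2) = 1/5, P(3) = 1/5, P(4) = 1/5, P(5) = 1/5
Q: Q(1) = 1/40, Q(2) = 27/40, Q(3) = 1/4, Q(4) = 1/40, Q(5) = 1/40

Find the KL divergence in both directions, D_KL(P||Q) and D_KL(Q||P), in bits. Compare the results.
D_KL(P||Q) = 1.3846 bits, D_KL(Q||P) = 1.0400 bits. D_KL(P||Q) is larger than D_KL(Q||P) by 0.3446 bits; the two directions differ.

D_KL(P||Q) = Σ P(x) log₂(P(x)/Q(x))

Computing term by term:
  P(1)·log₂(P(1)/Q(1)) = (1/5)·log₂((1/5)/(1/40)) = 0.60000
  P(2)·log₂(P(2)/Q(2)) = (1/5)·log₂((1/5)/(27/40)) = -0.35098
  P(3)·log₂(P(3)/Q(3)) = (1/5)·log₂((1/5)/(1/4)) = -0.06439
  P(4)·log₂(P(4)/Q(4)) = (1/5)·log₂((1/5)/(1/40)) = 0.60000
  P(5)·log₂(P(5)/Q(5)) = (1/5)·log₂((1/5)/(1/40)) = 0.60000

D_KL(P||Q) = 0.60000 - 0.35098 - 0.06439 + 0.60000 + 0.60000 = 1.38463 ≈ 1.3846 bits

D_KL(Q||P) = Σ Q(x) log₂(Q(x)/P(x))

Computing term by term:
  Q(1)·log₂(Q(1)/P(1)) = (1/40)·log₂((1/40)/(1/5)) = -0.07500
  Q(2)·log₂(Q(2)/P(2)) = (27/40)·log₂((27/40)/(1/5)) = 1.18455
  Q(3)·log₂(Q(3)/P(3)) = (1/4)·log₂((1/4)/(1/5)) = 0.08048
  Q(4)·log₂(Q(4)/P(4)) = (1/40)·log₂((1/40)/(1/5)) = -0.07500
  Q(5)·log₂(Q(5)/P(5)) = (1/40)·log₂((1/40)/(1/5)) = -0.07500

D_KL(Q||P) = -0.07500 + 1.18455 + 0.08048 - 0.07500 - 0.07500 = 1.04003 ≈ 1.0400 bits

These are NOT equal (difference: 0.3446 bits). KL divergence is asymmetric: D_KL(P||Q) ≠ D_KL(Q||P) in general.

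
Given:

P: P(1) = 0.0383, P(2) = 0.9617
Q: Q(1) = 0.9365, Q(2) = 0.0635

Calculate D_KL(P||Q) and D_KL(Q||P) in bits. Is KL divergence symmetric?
D_KL(P||Q) = 3.5940 bits, D_KL(Q||P) = 4.0700 bits. No, KL divergence is not symmetric.

D_KL(P||Q) = Σ P(x) log₂(P(x)/Q(x))

Computing term by term:
  P(1)·log₂(P(1)/Q(1)) = 0.0383·log₂(0.0383/0.9365) = -0.17663
  P(2)·log₂(P(2)/Q(2)) = 0.9617·log₂(0.9617/0.0635) = 3.77059

D_KL(P||Q) = -0.17663 + 3.77059 = 3.59396 ≈ 3.5940 bits

D_KL(Q||P) = Σ Q(x) log₂(Q(x)/P(x))

Computing term by term:
  Q(1)·log₂(Q(1)/P(1)) = 0.9365·log₂(0.9365/0.0383) = 4.31901
  Q(2)·log₂(Q(2)/P(2)) = 0.0635·log₂(0.0635/0.9617) = -0.24897

D_KL(Q||P) = 4.31901 - 0.24897 = 4.07004 ≈ 4.0700 bits

These are NOT equal (difference: 0.4760 bits). KL divergence is asymmetric: D_KL(P||Q) ≠ D_KL(Q||P) in general.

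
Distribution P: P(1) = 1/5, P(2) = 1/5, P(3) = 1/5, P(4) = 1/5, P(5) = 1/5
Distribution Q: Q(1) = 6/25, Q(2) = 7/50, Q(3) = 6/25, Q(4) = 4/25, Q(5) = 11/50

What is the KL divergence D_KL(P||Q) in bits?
0.0346 bits

D_KL(P||Q) = Σ P(x) log₂(P(x)/Q(x))

Computing term by term:
  P(1)·log₂(P(1)/Q(1)) = (1/5)·log₂((1/5)/(6/25)) = -0.05261
  P(2)·log₂(P(2)/Q(2)) = (1/5)·log₂((1/5)/(7/50)) = 0.10291
  P(3)·log₂(P(3)/Q(3)) = (1/5)·log₂((1/5)/(6/25)) = -0.05261
  P(4)·log₂(P(4)/Q(4)) = (1/5)·log₂((1/5)/(4/25)) = 0.06439
  P(5)·log₂(P(5)/Q(5)) = (1/5)·log₂((1/5)/(11/50)) = -0.02750

D_KL(P||Q) = -0.05261 + 0.10291 - 0.05261 + 0.06439 - 0.02750 = 0.03458 ≈ 0.0346 bits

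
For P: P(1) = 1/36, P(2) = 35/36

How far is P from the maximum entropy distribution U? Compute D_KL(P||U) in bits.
0.8169 bits

U(i) = 1/2 for all i

D_KL(P||U) = Σ P(x) log₂(P(x) / (1/2))
           = Σ P(x) log₂(P(x)) + log₂(2)
           = log₂(2) - H(P)

H(P) = -Σ P(x) log₂(P(x)):
  -P(1)·log₂(P(1)) = -(1/36)·log₂(1/36) = 0.14361
  -P(2)·log₂(P(2)) = -(35/36)·log₂(35/36) = 0.03951
H(P) = 0.14361 + 0.03951 = 0.18312 bits

log₂(2) = 1.00000 bits

D_KL(P||U) = 1.00000 - 0.18312 = 0.81688 ≈ 0.8169 bits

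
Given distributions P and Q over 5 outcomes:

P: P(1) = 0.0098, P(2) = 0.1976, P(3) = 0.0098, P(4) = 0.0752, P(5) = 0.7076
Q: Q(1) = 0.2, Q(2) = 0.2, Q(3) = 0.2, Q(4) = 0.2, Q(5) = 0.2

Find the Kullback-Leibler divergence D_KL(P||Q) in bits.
1.0951 bits

D_KL(P||Q) = Σ P(x) log₂(P(x)/Q(x))

Computing term by term:
  P(1)·log₂(P(1)/Q(1)) = 0.0098·log₂(0.0098/0.2) = -0.04264
  P(2)·log₂(P(2)/Q(2)) = 0.1976·log₂(0.1976/0.2) = -0.00344
  P(3)·log₂(P(3)/Q(3)) = 0.0098·log₂(0.0098/0.2) = -0.04264
  P(4)·log₂(P(4)/Q(4)) = 0.0752·log₂(0.0752/0.2) = -0.10612
  P(5)·log₂(P(5)/Q(5)) = 0.7076·log₂(0.7076/0.2) = 1.28991

D_KL(P||Q) = -0.04264 - 0.00344 - 0.04264 - 0.10612 + 1.28991 = 1.09507 ≈ 1.0951 bits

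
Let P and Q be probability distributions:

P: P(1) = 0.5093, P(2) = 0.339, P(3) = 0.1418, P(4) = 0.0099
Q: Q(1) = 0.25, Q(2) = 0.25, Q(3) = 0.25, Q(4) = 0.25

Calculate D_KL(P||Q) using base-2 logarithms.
0.5097 bits

D_KL(P||Q) = Σ P(x) log₂(P(x)/Q(x))

Computing term by term:
  P(1)·log₂(P(1)/Q(1)) = 0.5093·log₂(0.5093/0.25) = 0.52284
  P(2)·log₂(P(2)/Q(2)) = 0.339·log₂(0.339/0.25) = 0.14894
  P(3)·log₂(P(3)/Q(3)) = 0.1418·log₂(0.1418/0.25) = -0.11600
  P(4)·log₂(P(4)/Q(4)) = 0.0099·log₂(0.0099/0.25) = -0.04612

D_KL(P||Q) = 0.52284 + 0.14894 - 0.11600 - 0.04612 = 0.50966 ≈ 0.5097 bits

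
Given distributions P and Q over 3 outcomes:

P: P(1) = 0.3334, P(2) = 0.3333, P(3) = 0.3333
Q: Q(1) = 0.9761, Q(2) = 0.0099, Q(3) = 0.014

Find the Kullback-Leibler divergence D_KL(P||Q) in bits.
2.6985 bits

D_KL(P||Q) = Σ P(x) log₂(P(x)/Q(x))

Computing term by term:
  P(1)·log₂(P(1)/Q(1)) = 0.3334·log₂(0.3334/0.9761) = -0.51669
  P(2)·log₂(P(2)/Q(2)) = 0.3333·log₂(0.3333/0.0099) = 1.69091
  P(3)·log₂(P(3)/Q(3)) = 0.3333·log₂(0.3333/0.014) = 1.52429

D_KL(P||Q) = -0.51669 + 1.69091 + 1.52429 = 2.69851 ≈ 2.6985 bits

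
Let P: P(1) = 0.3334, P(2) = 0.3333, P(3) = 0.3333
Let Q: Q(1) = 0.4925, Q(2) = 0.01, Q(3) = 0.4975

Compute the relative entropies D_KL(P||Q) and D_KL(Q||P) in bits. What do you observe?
D_KL(P||Q) = 1.3058 bits, D_KL(Q||P) = 0.5141 bits. The two directions give different values (D_KL(P||Q) exceeds D_KL(Q||P) by 0.7917 bits): KL divergence is asymmetric.

D_KL(P||Q) = Σ P(x) log₂(P(x)/Q(x))

Computing term by term:
  P(1)·log₂(P(1)/Q(1)) = 0.3334·log₂(0.3334/0.4925) = -0.18766
  P(2)·log₂(P(2)/Q(2)) = 0.3333·log₂(0.3333/0.01) = 1.68608
  P(3)·log₂(P(3)/Q(3)) = 0.3333·log₂(0.3333/0.4975) = -0.19261

D_KL(P||Q) = -0.18766 + 1.68608 - 0.19261 = 1.30581 ≈ 1.3058 bits

D_KL(Q||P) = Σ Q(x) log₂(Q(x)/P(x))

Computing term by term:
  Q(1)·log₂(Q(1)/P(1)) = 0.4925·log₂(0.4925/0.3334) = 0.27721
  Q(2)·log₂(Q(2)/P(2)) = 0.01·log₂(0.01/0.3333) = -0.05059
  Q(3)·log₂(Q(3)/P(3)) = 0.4975·log₂(0.4975/0.3333) = 0.28749

D_KL(Q||P) = 0.27721 - 0.05059 + 0.28749 = 0.51411 ≈ 0.5141 bits

These are NOT equal (difference: 0.7917 bits). KL divergence is asymmetric: D_KL(P||Q) ≠ D_KL(Q||P) in general.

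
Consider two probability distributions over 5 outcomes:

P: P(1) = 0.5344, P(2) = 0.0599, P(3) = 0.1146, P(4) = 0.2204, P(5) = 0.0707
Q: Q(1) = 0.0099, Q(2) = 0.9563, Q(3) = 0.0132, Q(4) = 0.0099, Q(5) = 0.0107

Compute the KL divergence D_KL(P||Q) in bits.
4.3723 bits

D_KL(P||Q) = Σ P(x) log₂(P(x)/Q(x))

Computing term by term:
  P(1)·log₂(P(1)/Q(1)) = 0.5344·log₂(0.5344/0.0099) = 3.07512
  P(2)·log₂(P(2)/Q(2)) = 0.0599·log₂(0.0599/0.9563) = -0.23941
  P(3)·log₂(P(3)/Q(3)) = 0.1146·log₂(0.1146/0.0132) = 0.35732
  P(4)·log₂(P(4)/Q(4)) = 0.2204·log₂(0.2204/0.0099) = 0.98663
  P(5)·log₂(P(5)/Q(5)) = 0.0707·log₂(0.0707/0.0107) = 0.19259

D_KL(P||Q) = 3.07512 - 0.23941 + 0.35732 + 0.98663 + 0.19259 = 4.37225 ≈ 4.3723 bits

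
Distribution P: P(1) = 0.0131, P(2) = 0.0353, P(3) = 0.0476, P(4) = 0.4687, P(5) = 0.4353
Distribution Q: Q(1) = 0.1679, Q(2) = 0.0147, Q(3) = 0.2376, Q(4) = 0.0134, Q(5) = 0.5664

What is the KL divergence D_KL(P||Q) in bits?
2.1243 bits

D_KL(P||Q) = Σ P(x) log₂(P(x)/Q(x))

Computing term by term:
  P(1)·log₂(P(1)/Q(1)) = 0.0131·log₂(0.0131/0.1679) = -0.04821
  P(2)·log₂(P(2)/Q(2)) = 0.0353·log₂(0.0353/0.0147) = 0.04461
  P(3)·log₂(P(3)/Q(3)) = 0.0476·log₂(0.0476/0.2376) = -0.11041
  P(4)·log₂(P(4)/Q(4)) = 0.4687·log₂(0.4687/0.0134) = 2.40366
  P(5)·log₂(P(5)/Q(5)) = 0.4353·log₂(0.4353/0.5664) = -0.16533

D_KL(P||Q) = -0.04821 + 0.04461 - 0.11041 + 2.40366 - 0.16533 = 2.12432 ≈ 2.1243 bits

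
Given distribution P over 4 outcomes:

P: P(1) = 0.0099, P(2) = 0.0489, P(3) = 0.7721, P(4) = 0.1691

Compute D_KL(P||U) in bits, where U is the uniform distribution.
0.9995 bits

U(i) = 1/4 for all i

D_KL(P||U) = Σ P(x) log₂(P(x) / (1/4))
           = Σ P(x) log₂(P(x)) + log₂(4)
           = log₂(4) - H(P)

H(P) = -Σ P(x) log₂(P(x)):
  -P(1)·log₂(P(1)) = -(0.0099)·log₂(0.0099) = 0.06592
  -P(2)·log₂(P(2)) = -(0.0489)·log₂(0.0489) = 0.21291
  -P(3)·log₂(P(3)) = -(0.7721)·log₂(0.7721) = 0.28810
  -P(4)·log₂(P(4)) = -(0.1691)·log₂(0.1691) = 0.43358
H(P) = 0.06592 + 0.21291 + 0.28810 + 0.43358 = 1.00051 bits

log₂(4) = 2.00000 bits

D_KL(P||U) = 2.00000 - 1.00051 = 0.99949 ≈ 0.9995 bits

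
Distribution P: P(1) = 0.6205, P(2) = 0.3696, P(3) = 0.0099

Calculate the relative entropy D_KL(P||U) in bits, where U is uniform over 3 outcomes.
0.5611 bits

U(i) = 1/3 for all i

D_KL(P||U) = Σ P(x) log₂(P(x) / (1/3))
           = Σ P(x) log₂(P(x)) + log₂(3)
           = log₂(3) - H(P)

H(P) = -Σ P(x) log₂(P(x)):
  -P(1)·log₂(P(1)) = -(0.6205)·log₂(0.6205) = 0.42721
  -P(2)·log₂(P(2)) = -(0.3696)·log₂(0.3696) = 0.53073
  -P(3)·log₂(P(3)) = -(0.0099)·log₂(0.0099) = 0.06592
H(P) = 0.42721 + 0.53073 + 0.06592 = 1.02386 bits

log₂(3) = 1.58496 bits

D_KL(P||U) = 1.58496 - 1.02386 = 0.56110 ≈ 0.5611 bits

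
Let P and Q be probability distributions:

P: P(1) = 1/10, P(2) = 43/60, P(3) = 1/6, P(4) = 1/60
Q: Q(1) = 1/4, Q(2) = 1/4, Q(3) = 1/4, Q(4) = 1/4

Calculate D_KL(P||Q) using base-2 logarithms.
0.7941 bits

D_KL(P||Q) = Σ P(x) log₂(P(x)/Q(x))

Computing term by term:
  P(1)·log₂(P(1)/Q(1)) = (1/10)·log₂((1/10)/(1/4)) = -0.13219
  P(2)·log₂(P(2)/Q(2)) = (43/60)·log₂((43/60)/(1/4)) = 1.08888
  P(3)·log₂(P(3)/Q(3)) = (1/6)·log₂((1/6)/(1/4)) = -0.09749
  P(4)·log₂(P(4)/Q(4)) = (1/60)·log₂((1/60)/(1/4)) = -0.06511

D_KL(P||Q) = -0.13219 + 1.08888 - 0.09749 - 0.06511 = 0.79409 ≈ 0.7941 bits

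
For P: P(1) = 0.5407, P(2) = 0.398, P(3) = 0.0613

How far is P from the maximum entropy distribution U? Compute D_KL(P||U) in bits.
0.3294 bits

U(i) = 1/3 for all i

D_KL(P||U) = Σ P(x) log₂(P(x) / (1/3))
           = Σ P(x) log₂(P(x)) + log₂(3)
           = log₂(3) - H(P)

H(P) = -Σ P(x) log₂(P(x)):
  -P(1)·log₂(P(1)) = -(0.5407)·log₂(0.5407) = 0.47965
  -P(2)·log₂(P(2)) = -(0.398)·log₂(0.398) = 0.52901
  -P(3)·log₂(P(3)) = -(0.0613)·log₂(0.0613) = 0.24691
H(P) = 0.47965 + 0.52901 + 0.24691 = 1.25557 bits

log₂(3) = 1.58496 bits

D_KL(P||U) = 1.58496 - 1.25557 = 0.32939 ≈ 0.3294 bits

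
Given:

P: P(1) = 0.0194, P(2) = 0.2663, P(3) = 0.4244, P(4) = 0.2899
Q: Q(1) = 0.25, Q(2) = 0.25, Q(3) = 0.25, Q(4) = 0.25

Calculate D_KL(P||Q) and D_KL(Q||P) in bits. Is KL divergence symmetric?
D_KL(P||Q) = 0.3387 bits, D_KL(Q||P) = 0.6549 bits. No, KL divergence is not symmetric.

D_KL(P||Q) = Σ P(x) log₂(P(x)/Q(x))

Computing term by term:
  P(1)·log₂(P(1)/Q(1)) = 0.0194·log₂(0.0194/0.25) = -0.07154
  P(2)·log₂(P(2)/Q(2)) = 0.2663·log₂(0.2663/0.25) = 0.02427
  P(3)·log₂(P(3)/Q(3)) = 0.4244·log₂(0.4244/0.25) = 0.32403
  P(4)·log₂(P(4)/Q(4)) = 0.2899·log₂(0.2899/0.25) = 0.06193

D_KL(P||Q) = -0.07154 + 0.02427 + 0.32403 + 0.06193 = 0.33869 ≈ 0.3387 bits

D_KL(Q||P) = Σ Q(x) log₂(Q(x)/P(x))

Computing term by term:
  Q(1)·log₂(Q(1)/P(1)) = 0.25·log₂(0.25/0.0194) = 0.92195
  Q(2)·log₂(Q(2)/P(2)) = 0.25·log₂(0.25/0.2663) = -0.02278
  Q(3)·log₂(Q(3)/P(3)) = 0.25·log₂(0.25/0.4244) = -0.19087
  Q(4)·log₂(Q(4)/P(4)) = 0.25·log₂(0.25/0.2899) = -0.05341

D_KL(Q||P) = 0.92195 - 0.02278 - 0.19087 - 0.05341 = 0.65489 ≈ 0.6549 bits

These are NOT equal (difference: 0.3162 bits). KL divergence is asymmetric: D_KL(P||Q) ≠ D_KL(Q||P) in general.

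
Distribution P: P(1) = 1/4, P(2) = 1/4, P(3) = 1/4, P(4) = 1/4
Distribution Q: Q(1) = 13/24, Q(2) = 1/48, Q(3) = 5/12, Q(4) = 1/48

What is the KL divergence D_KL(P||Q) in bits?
1.3294 bits

D_KL(P||Q) = Σ P(x) log₂(P(x)/Q(x))

Computing term by term:
  P(1)·log₂(P(1)/Q(1)) = (1/4)·log₂((1/4)/(13/24)) = -0.27887
  P(2)·log₂(P(2)/Q(2)) = (1/4)·log₂((1/4)/(1/48)) = 0.89624
  P(3)·log₂(P(3)/Q(3)) = (1/4)·log₂((1/4)/(5/12)) = -0.18424
  P(4)·log₂(P(4)/Q(4)) = (1/4)·log₂((1/4)/(1/48)) = 0.89624

D_KL(P||Q) = -0.27887 + 0.89624 - 0.18424 + 0.89624 = 1.32937 ≈ 1.3294 bits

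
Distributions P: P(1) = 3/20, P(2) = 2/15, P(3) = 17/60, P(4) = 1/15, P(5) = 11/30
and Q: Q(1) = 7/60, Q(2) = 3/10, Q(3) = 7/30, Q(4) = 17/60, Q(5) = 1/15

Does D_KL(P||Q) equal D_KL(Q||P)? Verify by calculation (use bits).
D_KL(P||Q) = 0.7404 bits, D_KL(Q||P) = 0.6708 bits. No — D_KL(P||Q) ≠ D_KL(Q||P) for this pair.

D_KL(P||Q) = Σ P(x) log₂(P(x)/Q(x))

Computing term by term:
  P(1)·log₂(P(1)/Q(1)) = (3/20)·log₂((3/20)/(7/60)) = 0.05439
  P(2)·log₂(P(2)/Q(2)) = (2/15)·log₂((2/15)/(3/10)) = -0.15599
  P(3)·log₂(P(3)/Q(3)) = (17/60)·log₂((17/60)/(7/30)) = 0.07936
  P(4)·log₂(P(4)/Q(4)) = (1/15)·log₂((1/15)/(17/60)) = -0.13916
  P(5)·log₂(P(5)/Q(5)) = (11/30)·log₂((11/30)/(1/15)) = 0.90179

D_KL(P||Q) = 0.05439 - 0.15599 + 0.07936 - 0.13916 + 0.90179 = 0.74039 ≈ 0.7404 bits

D_KL(Q||P) = Σ Q(x) log₂(Q(x)/P(x))

Computing term by term:
  Q(1)·log₂(Q(1)/P(1)) = (7/60)·log₂((7/60)/(3/20)) = -0.04230
  Q(2)·log₂(Q(2)/P(2)) = (3/10)·log₂((3/10)/(2/15)) = 0.35098
  Q(3)·log₂(Q(3)/P(3)) = (7/30)·log₂((7/30)/(17/60)) = -0.06536
  Q(4)·log₂(Q(4)/P(4)) = (17/60)·log₂((17/60)/(1/15)) = 0.59145
  Q(5)·log₂(Q(5)/P(5)) = (1/15)·log₂((1/15)/(11/30)) = -0.16396

D_KL(Q||P) = -0.04230 + 0.35098 - 0.06536 + 0.59145 - 0.16396 = 0.67081 ≈ 0.6708 bits

These are NOT equal (difference: 0.0696 bits). KL divergence is asymmetric: D_KL(P||Q) ≠ D_KL(Q||P) in general.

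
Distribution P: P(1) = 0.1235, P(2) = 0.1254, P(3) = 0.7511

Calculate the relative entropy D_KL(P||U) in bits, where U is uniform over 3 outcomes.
0.5265 bits

U(i) = 1/3 for all i

D_KL(P||U) = Σ P(x) log₂(P(x) / (1/3))
           = Σ P(x) log₂(P(x)) + log₂(3)
           = log₂(3) - H(P)

H(P) = -Σ P(x) log₂(P(x)):
  -P(1)·log₂(P(1)) = -(0.1235)·log₂(0.1235) = 0.37265
  -P(2)·log₂(P(2)) = -(0.1254)·log₂(0.1254) = 0.37562
  -P(3)·log₂(P(3)) = -(0.7511)·log₂(0.7511) = 0.31015
H(P) = 0.37265 + 0.37562 + 0.31015 = 1.05842 bits

log₂(3) = 1.58496 bits

D_KL(P||U) = 1.58496 - 1.05842 = 0.52654 ≈ 0.5265 bits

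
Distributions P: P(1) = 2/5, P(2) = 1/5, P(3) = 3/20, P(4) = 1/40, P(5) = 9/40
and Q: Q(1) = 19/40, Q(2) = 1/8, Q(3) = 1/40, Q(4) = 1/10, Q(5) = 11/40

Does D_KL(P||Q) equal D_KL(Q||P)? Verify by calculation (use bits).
D_KL(P||Q) = 0.3090 bits, D_KL(Q||P) = 0.2480 bits. No — D_KL(P||Q) ≠ D_KL(Q||P) for this pair.

D_KL(P||Q) = Σ P(x) log₂(P(x)/Q(x))

Computing term by term:
  P(1)·log₂(P(1)/Q(1)) = (2/5)·log₂((2/5)/(19/40)) = -0.09917
  P(2)·log₂(P(2)/Q(2)) = (1/5)·log₂((1/5)/(1/8)) = 0.13561
  P(3)·log₂(P(3)/Q(3)) = (3/20)·log₂((3/20)/(1/40)) = 0.38774
  P(4)·log₂(P(4)/Q(4)) = (1/40)·log₂((1/40)/(1/10)) = -0.05000
  P(5)·log₂(P(5)/Q(5)) = (9/40)·log₂((9/40)/(11/40)) = -0.06514

D_KL(P||Q) = -0.09917 + 0.13561 + 0.38774 - 0.05000 - 0.06514 = 0.30904 ≈ 0.3090 bits

D_KL(Q||P) = Σ Q(x) log₂(Q(x)/P(x))

Computing term by term:
  Q(1)·log₂(Q(1)/P(1)) = (19/40)·log₂((19/40)/(2/5)) = 0.11777
  Q(2)·log₂(Q(2)/P(2)) = (1/8)·log₂((1/8)/(1/5)) = -0.08476
  Q(3)·log₂(Q(3)/P(3)) = (1/40)·log₂((1/40)/(3/20)) = -0.06462
  Q(4)·log₂(Q(4)/P(4)) = (1/10)·log₂((1/10)/(1/40)) = 0.20000
  Q(5)·log₂(Q(5)/P(5)) = (11/40)·log₂((11/40)/(9/40)) = 0.07961

D_KL(Q||P) = 0.11777 - 0.08476 - 0.06462 + 0.20000 + 0.07961 = 0.24800 ≈ 0.2480 bits

These are NOT equal (difference: 0.0610 bits). KL divergence is asymmetric: D_KL(P||Q) ≠ D_KL(Q||P) in general.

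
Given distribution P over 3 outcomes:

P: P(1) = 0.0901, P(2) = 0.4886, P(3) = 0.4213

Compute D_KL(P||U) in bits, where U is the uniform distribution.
0.2419 bits

U(i) = 1/3 for all i

D_KL(P||U) = Σ P(x) log₂(P(x) / (1/3))
           = Σ P(x) log₂(P(x)) + log₂(3)
           = log₂(3) - H(P)

H(P) = -Σ P(x) log₂(P(x)):
  -P(1)·log₂(P(1)) = -(0.0901)·log₂(0.0901) = 0.31286
  -P(2)·log₂(P(2)) = -(0.4886)·log₂(0.4886) = 0.50486
  -P(3)·log₂(P(3)) = -(0.4213)·log₂(0.4213) = 0.52539
H(P) = 0.31286 + 0.50486 + 0.52539 = 1.34311 bits

log₂(3) = 1.58496 bits

D_KL(P||U) = 1.58496 - 1.34311 = 0.24185 ≈ 0.2419 bits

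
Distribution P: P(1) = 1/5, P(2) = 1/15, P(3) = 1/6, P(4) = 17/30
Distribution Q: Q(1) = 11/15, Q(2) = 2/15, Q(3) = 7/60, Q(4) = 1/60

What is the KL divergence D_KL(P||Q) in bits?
2.5271 bits

D_KL(P||Q) = Σ P(x) log₂(P(x)/Q(x))

Computing term by term:
  P(1)·log₂(P(1)/Q(1)) = (1/5)·log₂((1/5)/(11/15)) = -0.37489
  P(2)·log₂(P(2)/Q(2)) = (1/15)·log₂((1/15)/(2/15)) = -0.06667
  P(3)·log₂(P(3)/Q(3)) = (1/6)·log₂((1/6)/(7/60)) = 0.08576
  P(4)·log₂(P(4)/Q(4)) = (17/30)·log₂((17/30)/(1/60)) = 2.88290

D_KL(P||Q) = -0.37489 - 0.06667 + 0.08576 + 2.88290 = 2.52710 ≈ 2.5271 bits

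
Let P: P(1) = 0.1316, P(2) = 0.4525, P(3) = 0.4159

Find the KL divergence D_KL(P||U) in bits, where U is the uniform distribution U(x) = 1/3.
0.1559 bits

U(i) = 1/3 for all i

D_KL(P||U) = Σ P(x) log₂(P(x) / (1/3))
           = Σ P(x) log₂(P(x)) + log₂(3)
           = log₂(3) - H(P)

H(P) = -Σ P(x) log₂(P(x)):
  -P(1)·log₂(P(1)) = -(0.1316)·log₂(0.1316) = 0.38503
  -P(2)·log₂(P(2)) = -(0.4525)·log₂(0.4525) = 0.51766
  -P(3)·log₂(P(3)) = -(0.4159)·log₂(0.4159) = 0.52640
H(P) = 0.38503 + 0.51766 + 0.52640 = 1.42909 bits

log₂(3) = 1.58496 bits

D_KL(P||U) = 1.58496 - 1.42909 = 0.15587 ≈ 0.1559 bits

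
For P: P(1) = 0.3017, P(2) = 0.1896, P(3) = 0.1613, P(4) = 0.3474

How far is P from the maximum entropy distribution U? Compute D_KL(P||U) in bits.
0.0691 bits

U(i) = 1/4 for all i

D_KL(P||U) = Σ P(x) log₂(P(x) / (1/4))
           = Σ P(x) log₂(P(x)) + log₂(4)
           = log₂(4) - H(P)

H(P) = -Σ P(x) log₂(P(x)):
  -P(1)·log₂(P(1)) = -(0.3017)·log₂(0.3017) = 0.52158
  -P(2)·log₂(P(2)) = -(0.1896)·log₂(0.1896) = 0.45484
  -P(3)·log₂(P(3)) = -(0.1613)·log₂(0.1613) = 0.42457
  -P(4)·log₂(P(4)) = -(0.3474)·log₂(0.3474) = 0.52990
H(P) = 0.52158 + 0.45484 + 0.42457 + 0.52990 = 1.93089 bits

log₂(4) = 2.00000 bits

D_KL(P||U) = 2.00000 - 1.93089 = 0.06911 ≈ 0.0691 bits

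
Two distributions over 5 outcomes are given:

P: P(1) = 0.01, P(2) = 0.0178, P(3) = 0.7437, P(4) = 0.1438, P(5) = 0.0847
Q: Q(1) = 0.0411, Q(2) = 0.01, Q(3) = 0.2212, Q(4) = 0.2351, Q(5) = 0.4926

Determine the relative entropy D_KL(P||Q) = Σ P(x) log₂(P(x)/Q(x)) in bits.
0.9783 bits

D_KL(P||Q) = Σ P(x) log₂(P(x)/Q(x))

Computing term by term:
  P(1)·log₂(P(1)/Q(1)) = 0.01·log₂(0.01/0.0411) = -0.02039
  P(2)·log₂(P(2)/Q(2)) = 0.0178·log₂(0.0178/0.01) = 0.01481
  P(3)·log₂(P(3)/Q(3)) = 0.7437·log₂(0.7437/0.2212) = 1.30101
  P(4)·log₂(P(4)/Q(4)) = 0.1438·log₂(0.1438/0.2351) = -0.10198
  P(5)·log₂(P(5)/Q(5)) = 0.0847·log₂(0.0847/0.4926) = -0.21514

D_KL(P||Q) = -0.02039 + 0.01481 + 1.30101 - 0.10198 - 0.21514 = 0.97831 ≈ 0.9783 bits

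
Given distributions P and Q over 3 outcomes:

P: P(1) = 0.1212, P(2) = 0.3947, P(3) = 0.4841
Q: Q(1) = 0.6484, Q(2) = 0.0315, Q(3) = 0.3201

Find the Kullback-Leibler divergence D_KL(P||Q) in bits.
1.4353 bits

D_KL(P||Q) = Σ P(x) log₂(P(x)/Q(x))

Computing term by term:
  P(1)·log₂(P(1)/Q(1)) = 0.1212·log₂(0.1212/0.6484) = -0.29324
  P(2)·log₂(P(2)/Q(2)) = 0.3947·log₂(0.3947/0.0315) = 1.43960
  P(3)·log₂(P(3)/Q(3)) = 0.4841·log₂(0.4841/0.3201) = 0.28890

D_KL(P||Q) = -0.29324 + 1.43960 + 0.28890 = 1.43526 ≈ 1.4353 bits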